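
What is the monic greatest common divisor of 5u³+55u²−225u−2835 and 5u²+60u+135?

By polynomial division,
  5u³+55u²−225u−2835 = (u−1)(5u²+60u+135) + (−300u−2700)
  5u²+60u+135 = (−(1/60)u−1/20)(−300u−2700) + (0)
Last nonzero remainder: −300u−2700. Dividing through by −300 gives the monic gcd u+9.

u+9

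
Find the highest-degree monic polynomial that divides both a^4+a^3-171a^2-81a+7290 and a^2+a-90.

a^2+a-90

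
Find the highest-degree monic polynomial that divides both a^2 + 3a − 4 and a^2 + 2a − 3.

a − 1

Apply the Euclidean algorithm:
  a^2 + 3a − 4 = (a^2 + 2a − 3) + (a − 1)
  a^2 + 2a − 3 = (a + 3)(a − 1) + (0)
The last nonzero remainder a − 1 is already monic.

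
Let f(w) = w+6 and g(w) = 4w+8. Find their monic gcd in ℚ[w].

1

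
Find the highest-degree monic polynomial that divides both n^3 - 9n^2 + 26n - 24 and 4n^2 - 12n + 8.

Repeated division with remainder:
  n^3 - 9n^2 + 26n - 24 = ((1/4)n - 3/2)(4n^2 - 12n + 8) + (6n - 12)
  4n^2 - 12n + 8 = ((2/3)n - 2/3)(6n - 12) + (0)
Last nonzero remainder: 6n - 12. Dividing through by 6 gives the monic gcd n - 2.

n - 2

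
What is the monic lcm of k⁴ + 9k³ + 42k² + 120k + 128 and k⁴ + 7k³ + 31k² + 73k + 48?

k⁶ + 13k⁵ + 81k⁴ + 315k³ + 734k² + 872k + 384

Apply the Euclidean algorithm:
  k⁴ + 9k³ + 42k² + 120k + 128 = (k⁴ + 7k³ + 31k² + 73k + 48) + (2k³ + 11k² + 47k + 80)
  k⁴ + 7k³ + 31k² + 73k + 48 = ((1/2)k + 3/4)(2k³ + 11k² + 47k + 80) + (−(3/4)k² − (9/4)k − 12)
  2k³ + 11k² + 47k + 80 = (−(8/3)k − 20/3)(−(3/4)k² − (9/4)k − 12) + (0)
Last nonzero remainder: −(3/4)k² − (9/4)k − 12. Dividing through by −3/4 gives the monic gcd k² + 3k + 16.
Then lcm(f, g) = f·g / gcd(f, g); expanding and making the result monic gives the answer.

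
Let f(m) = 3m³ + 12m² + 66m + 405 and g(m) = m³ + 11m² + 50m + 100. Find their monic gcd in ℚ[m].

m + 5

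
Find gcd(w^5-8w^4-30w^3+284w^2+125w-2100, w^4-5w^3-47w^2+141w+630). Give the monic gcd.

Euclidean algorithm in ℚ[w]:
  w^5-8w^4-30w^3+284w^2+125w-2100 = (w-3)(w^4-5w^3-47w^2+141w+630) + (2w^3+2w^2-82w-210)
  w^4-5w^3-47w^2+141w+630 = ((1/2)w-3)(2w^3+2w^2-82w-210) + (0)
Last nonzero remainder: 2w^3+2w^2-82w-210. Dividing through by 2 gives the monic gcd w^3+w^2-41w-105.

w^3+w^2-41w-105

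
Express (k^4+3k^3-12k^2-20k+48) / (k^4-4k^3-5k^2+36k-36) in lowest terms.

(k+4)/(k-3)

Apply the Euclidean algorithm:
  k^4+3k^3-12k^2-20k+48 = (k^4-4k^3-5k^2+36k-36) + (7k^3-7k^2-56k+84)
  k^4-4k^3-5k^2+36k-36 = ((1/7)k-3/7)(7k^3-7k^2-56k+84) + (0)
Last nonzero remainder: 7k^3-7k^2-56k+84. Dividing through by 7 gives the monic gcd k^3-k^2-8k+12.
Cancel k^3-k^2-8k+12 from numerator and denominator to get the reduced form.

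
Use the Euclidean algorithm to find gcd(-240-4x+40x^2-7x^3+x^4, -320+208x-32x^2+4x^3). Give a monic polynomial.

40-6x+x^2

By polynomial division,
  x^4-7x^3+40x^2-4x-240 = ((1/4)x+1/4)(4x^3-32x^2+208x-320) + (-4x^2+24x-160)
  4x^3-32x^2+208x-320 = (-x+2)(-4x^2+24x-160) + (0)
Last nonzero remainder: -4x^2+24x-160. Dividing through by -4 gives the monic gcd x^2-6x+40.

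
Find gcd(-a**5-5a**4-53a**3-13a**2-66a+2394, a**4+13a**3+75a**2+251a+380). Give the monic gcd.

a**2+4a+19

Apply the Euclidean algorithm:
  -a**5-5a**4-53a**3-13a**2-66a+2394 = (-a+8)(a**4+13a**3+75a**2+251a+380) + (-82a**3-362a**2-1694a-646)
  a**4+13a**3+75a**2+251a+380 = (-(1/82)a-176/1681)(-82a**3-362a**2-1694a-646) + ((27636/1681)a**2+(110544/1681)a+525084/1681)
  -82a**3-362a**2-1694a-646 = (-(68921/13818)a-28577/13818)((27636/1681)a**2+(110544/1681)a+525084/1681) + (0)
Last nonzero remainder: (27636/1681)a**2+(110544/1681)a+525084/1681. Dividing through by 27636/1681 gives the monic gcd a**2+4a+19.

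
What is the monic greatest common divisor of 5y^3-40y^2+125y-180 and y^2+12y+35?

1

Apply the Euclidean algorithm:
  5y^3-40y^2+125y-180 = (5y-100)(y^2+12y+35) + (1150y+3320)
  y^2+12y+35 = ((1/1150)y+524/66125)(1150y+3320) + (114939/13225)
  1150y+3320 = ((15208750/114939)y+43907000/114939)(114939/13225) + (0)
The last nonzero remainder is the constant 114939/13225, so the polynomials are coprime and gcd = 1.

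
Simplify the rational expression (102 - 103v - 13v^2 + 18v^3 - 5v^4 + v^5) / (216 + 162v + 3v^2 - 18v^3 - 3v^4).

(17 - 20v + 4v^2 - v^3)/(36 + 21v + 3v^2)

Euclidean algorithm in ℚ[v]:
  v^5 - 5v^4 + 18v^3 - 13v^2 - 103v + 102 = (-(1/3)v + 11/3)(-3v^4 - 18v^3 + 3v^2 + 162v + 216) + (85v^3 + 30v^2 - 625v - 690)
  -3v^4 - 18v^3 + 3v^2 + 162v + 216 = (-(3/85)v - 288/1445)(85v^3 + 30v^2 - 625v - 690) + (-(3780/289)v^2 + (3780/289)v + 22680/289)
  85v^3 + 30v^2 - 625v - 690 = (-(4913/756)v - 6647/756)(-(3780/289)v^2 + (3780/289)v + 22680/289) + (0)
Last nonzero remainder: -(3780/289)v^2 + (3780/289)v + 22680/289. Dividing through by -3780/289 gives the monic gcd v^2 - v - 6.
Cancel v^2 - v - 6 from numerator and denominator to get the reduced form.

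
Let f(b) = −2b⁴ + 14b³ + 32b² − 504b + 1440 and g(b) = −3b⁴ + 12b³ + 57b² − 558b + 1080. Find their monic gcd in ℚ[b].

Apply the Euclidean algorithm:
  −2b⁴ + 14b³ + 32b² − 504b + 1440 = (2/3)(−3b⁴ + 12b³ + 57b² − 558b + 1080) + (6b³ − 6b² − 132b + 720)
  −3b⁴ + 12b³ + 57b² − 558b + 1080 = (−(1/2)b + 3/2)(6b³ − 6b² − 132b + 720) + (0)
Last nonzero remainder: 6b³ − 6b² − 132b + 720. Dividing through by 6 gives the monic gcd b³ − b² − 22b + 120.

b³ − b² − 22b + 120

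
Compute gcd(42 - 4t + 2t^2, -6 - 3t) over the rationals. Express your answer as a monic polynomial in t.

By polynomial division,
  2t^2 - 4t + 42 = (-(2/3)t + 8/3)(-3t - 6) + (58)
  -3t - 6 = (-(3/58)t - 3/29)(58) + (0)
The last nonzero remainder is the constant 58, so the polynomials are coprime and gcd = 1.

1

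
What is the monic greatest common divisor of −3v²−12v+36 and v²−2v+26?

Repeated division with remainder:
  −3v²−12v+36 = (−3)(v²−2v+26) + (−18v+114)
  v²−2v+26 = (−(1/18)v−13/54)(−18v+114) + (481/9)
  −18v+114 = (−(162/481)v+1026/481)(481/9) + (0)
The last nonzero remainder is the constant 481/9, so the polynomials are coprime and gcd = 1.

1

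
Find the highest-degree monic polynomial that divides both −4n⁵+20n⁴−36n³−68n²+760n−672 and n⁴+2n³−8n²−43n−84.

n²−n−12

Euclidean algorithm in ℚ[n]:
  −4n⁵+20n⁴−36n³−68n²+760n−672 = (−4n+28)(n⁴+2n³−8n²−43n−84) + (−124n³−16n²+1628n+1680)
  n⁴+2n³−8n²−43n−84 = (−(1/124)n−29/1922)(−124n³−16n²+1628n+1680) + ((4697/961)n²−(4697/961)n−56364/961)
  −124n³−16n²+1628n+1680 = (−(119164/4697)n−19220/671)((4697/961)n²−(4697/961)n−56364/961) + (0)
Last nonzero remainder: (4697/961)n²−(4697/961)n−56364/961. Dividing through by 4697/961 gives the monic gcd n²−n−12.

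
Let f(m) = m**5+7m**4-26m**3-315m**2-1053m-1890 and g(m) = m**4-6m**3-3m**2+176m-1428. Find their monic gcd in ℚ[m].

m**2-m-42

Repeated division with remainder:
  m**5+7m**4-26m**3-315m**2-1053m-1890 = (m+13)(m**4-6m**3-3m**2+176m-1428) + (55m**3-452m**2-1913m+16674)
  m**4-6m**3-3m**2+176m-1428 = ((1/55)m+122/3025)(55m**3-452m**2-1913m+16674) + ((151284/3025)m**2-(151284/3025)m-6353928/3025)
  55m**3-452m**2-1913m+16674 = ((166375/151284)m-1200925/151284)((151284/3025)m**2-(151284/3025)m-6353928/3025) + (0)
Last nonzero remainder: (151284/3025)m**2-(151284/3025)m-6353928/3025. Dividing through by 151284/3025 gives the monic gcd m**2-m-42.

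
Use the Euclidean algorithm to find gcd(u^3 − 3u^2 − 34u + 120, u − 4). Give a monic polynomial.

u − 4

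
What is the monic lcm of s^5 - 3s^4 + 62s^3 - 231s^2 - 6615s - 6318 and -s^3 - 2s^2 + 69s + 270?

s^6 + 2s^5 + 47s^4 + 79s^3 - 7770s^2 - 39393s - 31590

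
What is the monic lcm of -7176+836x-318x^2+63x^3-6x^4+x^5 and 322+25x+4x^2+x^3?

-50232-1324x-1390x^2+123x^3+21x^4+x^5+x^6

Euclidean algorithm in ℚ[x]:
  x^5-6x^4+63x^3-318x^2+836x-7176 = (x^2-10x+78)(x^3+4x^2+25x+322) + (-702x^2+2106x-32292)
  x^3+4x^2+25x+322 = (-(1/702)x-7/702)(-702x^2+2106x-32292) + (0)
Last nonzero remainder: -702x^2+2106x-32292. Dividing through by -702 gives the monic gcd x^2-3x+46.
Then lcm(f, g) = f·g / gcd(f, g); expanding and making the result monic gives the answer.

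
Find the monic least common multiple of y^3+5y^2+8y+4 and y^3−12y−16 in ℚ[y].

Repeated division with remainder:
  y^3+5y^2+8y+4 = (y^3−12y−16) + (5y^2+20y+20)
  y^3−12y−16 = ((1/5)y−4/5)(5y^2+20y+20) + (0)
Last nonzero remainder: 5y^2+20y+20. Dividing through by 5 gives the monic gcd y^2+4y+4.
Then lcm(f, g) = f·g / gcd(f, g); expanding and making the result monic gives the answer.

y^4+y^3−12y^2−28y−16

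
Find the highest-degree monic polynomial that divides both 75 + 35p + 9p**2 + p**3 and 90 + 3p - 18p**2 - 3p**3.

5 + p

Apply the Euclidean algorithm:
  p**3 + 9p**2 + 35p + 75 = (-1/3)(-3p**3 - 18p**2 + 3p + 90) + (3p**2 + 36p + 105)
  -3p**3 - 18p**2 + 3p + 90 = (-p + 6)(3p**2 + 36p + 105) + (-108p - 540)
  3p**2 + 36p + 105 = (-(1/36)p - 7/36)(-108p - 540) + (0)
Last nonzero remainder: -108p - 540. Dividing through by -108 gives the monic gcd p + 5.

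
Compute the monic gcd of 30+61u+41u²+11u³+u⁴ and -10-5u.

2+u

By polynomial division,
  u⁴+11u³+41u²+61u+30 = (-(1/5)u³-(9/5)u²-(23/5)u-3)(-5u-10) + (0)
Last nonzero remainder: -5u-10. Dividing through by -5 gives the monic gcd u+2.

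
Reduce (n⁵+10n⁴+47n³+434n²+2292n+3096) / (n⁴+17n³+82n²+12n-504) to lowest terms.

Euclidean algorithm in ℚ[n]:
  n⁵+10n⁴+47n³+434n²+2292n+3096 = (n-7)(n⁴+17n³+82n²+12n-504) + (84n³+996n²+2880n-432)
  n⁴+17n³+82n²+12n-504 = ((1/84)n+3/49)(84n³+996n²+2880n-432) + (-(650/49)n²-(7800/49)n-23400/49)
  84n³+996n²+2880n-432 = (-(2058/325)n+294/325)(-(650/49)n²-(7800/49)n-23400/49) + (0)
Last nonzero remainder: -(650/49)n²-(7800/49)n-23400/49. Dividing through by -650/49 gives the monic gcd n²+12n+36.
Cancel n²+12n+36 from numerator and denominator to get the reduced form.

(n³-2n²+35n+86)/(n²+5n-14)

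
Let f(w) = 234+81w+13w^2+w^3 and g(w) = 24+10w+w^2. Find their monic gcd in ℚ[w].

Euclidean algorithm in ℚ[w]:
  w^3+13w^2+81w+234 = (w+3)(w^2+10w+24) + (27w+162)
  w^2+10w+24 = ((1/27)w+4/27)(27w+162) + (0)
Last nonzero remainder: 27w+162. Dividing through by 27 gives the monic gcd w+6.

6+w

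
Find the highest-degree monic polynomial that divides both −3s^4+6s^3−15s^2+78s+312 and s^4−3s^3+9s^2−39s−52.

By polynomial division,
  −3s^4+6s^3−15s^2+78s+312 = (−3)(s^4−3s^3+9s^2−39s−52) + (−3s^3+12s^2−39s+156)
  s^4−3s^3+9s^2−39s−52 = (−(1/3)s−1/3)(−3s^3+12s^2−39s+156) + (0)
Last nonzero remainder: −3s^3+12s^2−39s+156. Dividing through by −3 gives the monic gcd s^3−4s^2+13s−52.

s^3−4s^2+13s−52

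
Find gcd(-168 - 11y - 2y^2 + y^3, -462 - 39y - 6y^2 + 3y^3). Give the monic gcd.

Apply the Euclidean algorithm:
  y^3 - 2y^2 - 11y - 168 = (1/3)(3y^3 - 6y^2 - 39y - 462) + (2y - 14)
  3y^3 - 6y^2 - 39y - 462 = ((3/2)y^2 + (15/2)y + 33)(2y - 14) + (0)
Last nonzero remainder: 2y - 14. Dividing through by 2 gives the monic gcd y - 7.

-7 + y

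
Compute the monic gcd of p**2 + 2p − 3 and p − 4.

1

By polynomial division,
  p**2 + 2p − 3 = (p + 6)(p − 4) + (21)
  p − 4 = ((1/21)p − 4/21)(21) + (0)
The last nonzero remainder is the constant 21, so the polynomials are coprime and gcd = 1.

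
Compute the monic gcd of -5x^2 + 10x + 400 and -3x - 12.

Repeated division with remainder:
  -5x^2 + 10x + 400 = ((5/3)x - 10)(-3x - 12) + (280)
  -3x - 12 = (-(3/280)x - 3/70)(280) + (0)
The last nonzero remainder is the constant 280, so the polynomials are coprime and gcd = 1.

1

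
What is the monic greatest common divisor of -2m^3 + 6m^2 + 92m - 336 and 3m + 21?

Repeated division with remainder:
  -2m^3 + 6m^2 + 92m - 336 = (-(2/3)m^2 + (20/3)m - 16)(3m + 21) + (0)
Last nonzero remainder: 3m + 21. Dividing through by 3 gives the monic gcd m + 7.

m + 7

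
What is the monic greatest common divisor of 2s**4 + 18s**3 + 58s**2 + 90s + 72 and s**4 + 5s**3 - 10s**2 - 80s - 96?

s**2 + 7s + 12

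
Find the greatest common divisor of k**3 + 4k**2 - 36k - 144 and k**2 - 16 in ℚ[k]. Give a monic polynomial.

k + 4

Repeated division with remainder:
  k**3 + 4k**2 - 36k - 144 = (k + 4)(k**2 - 16) + (-20k - 80)
  k**2 - 16 = (-(1/20)k + 1/5)(-20k - 80) + (0)
Last nonzero remainder: -20k - 80. Dividing through by -20 gives the monic gcd k + 4.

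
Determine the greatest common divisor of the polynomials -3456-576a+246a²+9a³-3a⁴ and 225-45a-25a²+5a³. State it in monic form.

Euclidean algorithm in ℚ[a]:
  -3a⁴+9a³+246a²-576a-3456 = (-(3/5)a-6/5)(5a³-25a²-45a+225) + (189a²-495a-3186)
  5a³-25a²-45a+225 = ((5/189)a-250/3969)(189a²-495a-3186) + ((3575/441)a+3575/147)
  189a²-495a-3186 = ((83349/3575)a-468342/3575)((3575/441)a+3575/147) + (0)
Last nonzero remainder: (3575/441)a+3575/147. Dividing through by 3575/441 gives the monic gcd a+3.

3+a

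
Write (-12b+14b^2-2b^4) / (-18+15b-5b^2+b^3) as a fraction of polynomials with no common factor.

By polynomial division,
  -2b^4+14b^2-12b = (-2b-10)(b^3-5b^2+15b-18) + (-6b^2+102b-180)
  b^3-5b^2+15b-18 = (-(1/6)b-2)(-6b^2+102b-180) + (189b-378)
  -6b^2+102b-180 = (-(2/63)b+10/21)(189b-378) + (0)
Last nonzero remainder: 189b-378. Dividing through by 189 gives the monic gcd b-2.
Cancel b-2 from numerator and denominator to get the reduced form.

(6b-4b^2-2b^3)/(9-3b+b^2)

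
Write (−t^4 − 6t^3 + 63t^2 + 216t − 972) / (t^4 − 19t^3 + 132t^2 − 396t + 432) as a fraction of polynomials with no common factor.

(−t^2 − 15t − 54)/(t^2 − 10t + 24)

Repeated division with remainder:
  −t^4 − 6t^3 + 63t^2 + 216t − 972 = (−1)(t^4 − 19t^3 + 132t^2 − 396t + 432) + (−25t^3 + 195t^2 − 180t − 540)
  t^4 − 19t^3 + 132t^2 − 396t + 432 = (−(1/25)t + 56/125)(−25t^3 + 195t^2 − 180t − 540) + ((936/25)t^2 − (8424/25)t + 16848/25)
  −25t^3 + 195t^2 − 180t − 540 = (−(625/936)t − 125/156)((936/25)t^2 − (8424/25)t + 16848/25) + (0)
Last nonzero remainder: (936/25)t^2 − (8424/25)t + 16848/25. Dividing through by 936/25 gives the monic gcd t^2 − 9t + 18.
Cancel t^2 − 9t + 18 from numerator and denominator to get the reduced form.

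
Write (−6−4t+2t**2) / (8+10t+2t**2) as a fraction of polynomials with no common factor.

Euclidean algorithm in ℚ[t]:
  2t**2−4t−6 = (2t**2+10t+8) + (−14t−14)
  2t**2+10t+8 = (−(1/7)t−4/7)(−14t−14) + (0)
Last nonzero remainder: −14t−14. Dividing through by −14 gives the monic gcd t+1.
Cancel t+1 from numerator and denominator to get the reduced form.

(−3+t)/(4+t)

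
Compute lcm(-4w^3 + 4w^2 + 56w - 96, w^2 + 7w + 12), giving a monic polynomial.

w^4 + 2w^3 - 17w^2 - 18w + 72

Apply the Euclidean algorithm:
  -4w^3 + 4w^2 + 56w - 96 = (-4w + 32)(w^2 + 7w + 12) + (-120w - 480)
  w^2 + 7w + 12 = (-(1/120)w - 1/40)(-120w - 480) + (0)
Last nonzero remainder: -120w - 480. Dividing through by -120 gives the monic gcd w + 4.
Then lcm(f, g) = f·g / gcd(f, g); expanding and making the result monic gives the answer.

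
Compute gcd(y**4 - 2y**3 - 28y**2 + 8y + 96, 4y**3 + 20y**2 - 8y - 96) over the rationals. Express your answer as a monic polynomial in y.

y**2 + 2y - 8

Euclidean algorithm in ℚ[y]:
  y**4 - 2y**3 - 28y**2 + 8y + 96 = ((1/4)y - 7/4)(4y**3 + 20y**2 - 8y - 96) + (9y**2 + 18y - 72)
  4y**3 + 20y**2 - 8y - 96 = ((4/9)y + 4/3)(9y**2 + 18y - 72) + (0)
Last nonzero remainder: 9y**2 + 18y - 72. Dividing through by 9 gives the monic gcd y**2 + 2y - 8.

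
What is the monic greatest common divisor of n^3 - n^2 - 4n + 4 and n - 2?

n - 2

By polynomial division,
  n^3 - n^2 - 4n + 4 = (n^2 + n - 2)(n - 2) + (0)
The last nonzero remainder n - 2 is already monic.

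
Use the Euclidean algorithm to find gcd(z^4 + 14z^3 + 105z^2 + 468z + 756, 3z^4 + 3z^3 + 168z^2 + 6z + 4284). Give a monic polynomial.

z^2 + 5z + 42

Euclidean algorithm in ℚ[z]:
  z^4 + 14z^3 + 105z^2 + 468z + 756 = (1/3)(3z^4 + 3z^3 + 168z^2 + 6z + 4284) + (13z^3 + 49z^2 + 466z - 672)
  3z^4 + 3z^3 + 168z^2 + 6z + 4284 = ((3/13)z - 108/169)(13z^3 + 49z^2 + 466z - 672) + ((15510/169)z^2 + (77550/169)z + 651420/169)
  13z^3 + 49z^2 + 466z - 672 = ((2197/15510)z - 1352/7755)((15510/169)z^2 + (77550/169)z + 651420/169) + (0)
Last nonzero remainder: (15510/169)z^2 + (77550/169)z + 651420/169. Dividing through by 15510/169 gives the monic gcd z^2 + 5z + 42.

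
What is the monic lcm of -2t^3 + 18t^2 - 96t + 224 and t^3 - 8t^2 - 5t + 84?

t^5 - 13t^4 + 63t^3 - 115t^2 - 560t + 2352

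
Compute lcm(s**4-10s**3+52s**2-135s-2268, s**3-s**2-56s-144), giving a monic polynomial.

By polynomial division,
  s**4-10s**3+52s**2-135s-2268 = (s-9)(s**3-s**2-56s-144) + (99s**2-495s-3564)
  s**3-s**2-56s-144 = ((1/99)s+4/99)(99s**2-495s-3564) + (0)
Last nonzero remainder: 99s**2-495s-3564. Dividing through by 99 gives the monic gcd s**2-5s-36.
Then lcm(f, g) = f·g / gcd(f, g); expanding and making the result monic gives the answer.

s**5-6s**4+12s**3+73s**2-2808s-9072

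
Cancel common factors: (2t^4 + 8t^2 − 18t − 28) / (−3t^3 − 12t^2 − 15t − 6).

(−2t^3 + 2t^2 − 10t + 28)/(3t^2 + 9t + 6)

Repeated division with remainder:
  2t^4 + 8t^2 − 18t − 28 = (−(2/3)t + 8/3)(−3t^3 − 12t^2 − 15t − 6) + (30t^2 + 18t − 12)
  −3t^3 − 12t^2 − 15t − 6 = (−(1/10)t − 17/50)(30t^2 + 18t − 12) + (−(252/25)t − 252/25)
  30t^2 + 18t − 12 = (−(125/42)t + 25/21)(−(252/25)t − 252/25) + (0)
Last nonzero remainder: −(252/25)t − 252/25. Dividing through by −252/25 gives the monic gcd t + 1.
Cancel t + 1 from numerator and denominator to get the reduced form.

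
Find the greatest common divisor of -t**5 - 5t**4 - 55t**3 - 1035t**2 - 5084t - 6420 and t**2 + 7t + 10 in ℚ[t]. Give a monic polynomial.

By polynomial division,
  -t**5 - 5t**4 - 55t**3 - 1035t**2 - 5084t - 6420 = (-t**3 + 2t**2 - 59t - 642)(t**2 + 7t + 10) + (0)
The last nonzero remainder t**2 + 7t + 10 is already monic.

t**2 + 7t + 10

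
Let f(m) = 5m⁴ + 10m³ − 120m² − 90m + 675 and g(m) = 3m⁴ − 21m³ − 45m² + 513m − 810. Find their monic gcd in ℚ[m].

m³ − m² − 21m + 45

Repeated division with remainder:
  5m⁴ + 10m³ − 120m² − 90m + 675 = (5/3)(3m⁴ − 21m³ − 45m² + 513m − 810) + (45m³ − 45m² − 945m + 2025)
  3m⁴ − 21m³ − 45m² + 513m − 810 = ((1/15)m − 2/5)(45m³ − 45m² − 945m + 2025) + (0)
Last nonzero remainder: 45m³ − 45m² − 945m + 2025. Dividing through by 45 gives the monic gcd m³ − m² − 21m + 45.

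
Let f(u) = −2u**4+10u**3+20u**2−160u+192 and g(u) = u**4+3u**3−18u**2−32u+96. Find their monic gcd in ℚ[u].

u**3−u**2−14u+24

Euclidean algorithm in ℚ[u]:
  −2u**4+10u**3+20u**2−160u+192 = (−2)(u**4+3u**3−18u**2−32u+96) + (16u**3−16u**2−224u+384)
  u**4+3u**3−18u**2−32u+96 = ((1/16)u+1/4)(16u**3−16u**2−224u+384) + (0)
Last nonzero remainder: 16u**3−16u**2−224u+384. Dividing through by 16 gives the monic gcd u**3−u**2−14u+24.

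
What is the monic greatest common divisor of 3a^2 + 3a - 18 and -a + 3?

1

Apply the Euclidean algorithm:
  3a^2 + 3a - 18 = (-3a - 12)(-a + 3) + (18)
  -a + 3 = (-(1/18)a + 1/6)(18) + (0)
The last nonzero remainder is the constant 18, so the polynomials are coprime and gcd = 1.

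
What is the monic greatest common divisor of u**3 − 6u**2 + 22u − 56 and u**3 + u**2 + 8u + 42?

u**2 − 2u + 14

Euclidean algorithm in ℚ[u]:
  u**3 − 6u**2 + 22u − 56 = (u**3 + u**2 + 8u + 42) + (−7u**2 + 14u − 98)
  u**3 + u**2 + 8u + 42 = (−(1/7)u − 3/7)(−7u**2 + 14u − 98) + (0)
Last nonzero remainder: −7u**2 + 14u − 98. Dividing through by −7 gives the monic gcd u**2 − 2u + 14.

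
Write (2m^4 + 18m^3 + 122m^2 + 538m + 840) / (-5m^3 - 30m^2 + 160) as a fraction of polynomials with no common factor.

Euclidean algorithm in ℚ[m]:
  2m^4 + 18m^3 + 122m^2 + 538m + 840 = (-(2/5)m - 6/5)(-5m^3 - 30m^2 + 160) + (86m^2 + 602m + 1032)
  -5m^3 - 30m^2 + 160 = (-(5/86)m + 5/86)(86m^2 + 602m + 1032) + (25m + 100)
  86m^2 + 602m + 1032 = ((86/25)m + 258/25)(25m + 100) + (0)
Last nonzero remainder: 25m + 100. Dividing through by 25 gives the monic gcd m + 4.
Cancel m + 4 from numerator and denominator to get the reduced form.

(-2m^3 - 10m^2 - 82m - 210)/(5m^2 + 10m - 40)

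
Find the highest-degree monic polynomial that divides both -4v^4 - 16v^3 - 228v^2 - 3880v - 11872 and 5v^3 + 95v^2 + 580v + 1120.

v^2 + 11v + 28

By polynomial division,
  -4v^4 - 16v^3 - 228v^2 - 3880v - 11872 = (-(4/5)v + 12)(5v^3 + 95v^2 + 580v + 1120) + (-904v^2 - 9944v - 25312)
  5v^3 + 95v^2 + 580v + 1120 = (-(5/904)v - 5/113)(-904v^2 - 9944v - 25312) + (0)
Last nonzero remainder: -904v^2 - 9944v - 25312. Dividing through by -904 gives the monic gcd v^2 + 11v + 28.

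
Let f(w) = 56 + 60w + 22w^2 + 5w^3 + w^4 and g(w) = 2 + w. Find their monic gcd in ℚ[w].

2 + w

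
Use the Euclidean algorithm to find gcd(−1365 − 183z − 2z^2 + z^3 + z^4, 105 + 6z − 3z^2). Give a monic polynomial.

−35 − 2z + z^2

Euclidean algorithm in ℚ[z]:
  z^4 + z^3 − 2z^2 − 183z − 1365 = (−(1/3)z^2 − z − 13)(−3z^2 + 6z + 105) + (0)
Last nonzero remainder: −3z^2 + 6z + 105. Dividing through by −3 gives the monic gcd z^2 − 2z − 35.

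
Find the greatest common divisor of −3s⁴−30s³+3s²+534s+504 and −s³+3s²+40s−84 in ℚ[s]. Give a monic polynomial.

Euclidean algorithm in ℚ[s]:
  −3s⁴−30s³+3s²+534s+504 = (3s+39)(−s³+3s²+40s−84) + (−234s²−774s+3780)
  −s³+3s²+40s−84 = ((1/234)s−41/1521)(−234s²−774s+3780) + ((504/169)s+3024/169)
  −234s²−774s+3780 = (−(2197/28)s+845/4)((504/169)s+3024/169) + (0)
Last nonzero remainder: (504/169)s+3024/169. Dividing through by 504/169 gives the monic gcd s+6.

s+6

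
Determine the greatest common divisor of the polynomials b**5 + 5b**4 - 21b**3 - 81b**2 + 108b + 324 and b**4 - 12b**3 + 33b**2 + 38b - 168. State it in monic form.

Repeated division with remainder:
  b**5 + 5b**4 - 21b**3 - 81b**2 + 108b + 324 = (b + 17)(b**4 - 12b**3 + 33b**2 + 38b - 168) + (150b**3 - 680b**2 - 370b + 3180)
  b**4 - 12b**3 + 33b**2 + 38b - 168 = ((1/150)b - 56/1125)(150b**3 - 680b**2 - 370b + 3180) + ((364/225)b**2 - (364/225)b - 728/75)
  150b**3 - 680b**2 - 370b + 3180 = ((16875/182)b - 59625/182)((364/225)b**2 - (364/225)b - 728/75) + (0)
Last nonzero remainder: (364/225)b**2 - (364/225)b - 728/75. Dividing through by 364/225 gives the monic gcd b**2 - b - 6.

b**2 - b - 6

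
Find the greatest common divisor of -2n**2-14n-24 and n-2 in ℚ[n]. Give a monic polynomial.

1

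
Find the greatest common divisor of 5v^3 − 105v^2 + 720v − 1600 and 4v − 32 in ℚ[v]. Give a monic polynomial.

v − 8

By polynomial division,
  5v^3 − 105v^2 + 720v − 1600 = ((5/4)v^2 − (65/4)v + 50)(4v − 32) + (0)
Last nonzero remainder: 4v − 32. Dividing through by 4 gives the monic gcd v − 8.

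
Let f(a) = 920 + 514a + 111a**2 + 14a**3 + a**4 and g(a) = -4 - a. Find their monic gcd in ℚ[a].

4 + a

By polynomial division,
  a**4 + 14a**3 + 111a**2 + 514a + 920 = (-a**3 - 10a**2 - 71a - 230)(-a - 4) + (0)
Last nonzero remainder: -a - 4. Dividing through by -1 gives the monic gcd a + 4.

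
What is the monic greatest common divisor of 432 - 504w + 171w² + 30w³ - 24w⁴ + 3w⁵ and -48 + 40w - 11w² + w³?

16 - 8w + w²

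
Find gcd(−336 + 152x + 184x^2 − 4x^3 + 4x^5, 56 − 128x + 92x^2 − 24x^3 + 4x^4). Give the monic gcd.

By polynomial division,
  4x^5 − 4x^3 + 184x^2 + 152x − 336 = (x + 6)(4x^4 − 24x^3 + 92x^2 − 128x + 56) + (48x^3 − 240x^2 + 864x − 672)
  4x^4 − 24x^3 + 92x^2 − 128x + 56 = ((1/12)x − 1/12)(48x^3 − 240x^2 + 864x − 672) + (0)
Last nonzero remainder: 48x^3 − 240x^2 + 864x − 672. Dividing through by 48 gives the monic gcd x^3 − 5x^2 + 18x − 14.

−14 + 18x − 5x^2 + x^3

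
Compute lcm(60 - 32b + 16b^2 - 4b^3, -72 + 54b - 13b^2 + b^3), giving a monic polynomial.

-360 + 342b - 191b^2 + 72b^3 - 14b^4 + b^5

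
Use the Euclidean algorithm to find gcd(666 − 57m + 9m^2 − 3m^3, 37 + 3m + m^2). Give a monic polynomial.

37 + 3m + m^2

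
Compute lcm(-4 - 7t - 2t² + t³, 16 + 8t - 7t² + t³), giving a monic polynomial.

Repeated division with remainder:
  t³ - 2t² - 7t - 4 = (t³ - 7t² + 8t + 16) + (5t² - 15t - 20)
  t³ - 7t² + 8t + 16 = ((1/5)t - 4/5)(5t² - 15t - 20) + (0)
Last nonzero remainder: 5t² - 15t - 20. Dividing through by 5 gives the monic gcd t² - 3t - 4.
Then lcm(f, g) = f·g / gcd(f, g); expanding and making the result monic gives the answer.

16 + 24t + t² - 6t³ + t⁴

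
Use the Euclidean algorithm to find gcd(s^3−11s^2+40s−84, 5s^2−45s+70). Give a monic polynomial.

s−7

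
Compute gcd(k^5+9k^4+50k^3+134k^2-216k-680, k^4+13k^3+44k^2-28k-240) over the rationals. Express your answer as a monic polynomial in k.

Apply the Euclidean algorithm:
  k^5+9k^4+50k^3+134k^2-216k-680 = (k-4)(k^4+13k^3+44k^2-28k-240) + (58k^3+338k^2-88k-1640)
  k^4+13k^3+44k^2-28k-240 = ((1/58)k+104/841)(58k^3+338k^2-88k-1640) + ((3128/841)k^2+(9384/841)k-31280/841)
  58k^3+338k^2-88k-1640 = ((24389/1564)k+34481/782)((3128/841)k^2+(9384/841)k-31280/841) + (0)
Last nonzero remainder: (3128/841)k^2+(9384/841)k-31280/841. Dividing through by 3128/841 gives the monic gcd k^2+3k-10.

k^2+3k-10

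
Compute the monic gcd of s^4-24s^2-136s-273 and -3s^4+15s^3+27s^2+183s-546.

s^3-3s^2-15s-91

Repeated division with remainder:
  s^4-24s^2-136s-273 = (-1/3)(-3s^4+15s^3+27s^2+183s-546) + (5s^3-15s^2-75s-455)
  -3s^4+15s^3+27s^2+183s-546 = (-(3/5)s+6/5)(5s^3-15s^2-75s-455) + (0)
Last nonzero remainder: 5s^3-15s^2-75s-455. Dividing through by 5 gives the monic gcd s^3-3s^2-15s-91.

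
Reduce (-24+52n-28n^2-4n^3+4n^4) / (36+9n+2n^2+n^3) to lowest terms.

Repeated division with remainder:
  4n^4-4n^3-28n^2+52n-24 = (4n-12)(n^3+2n^2+9n+36) + (-40n^2+16n+408)
  n^3+2n^2+9n+36 = (-(1/40)n-3/50)(-40n^2+16n+408) + ((504/25)n+1512/25)
  -40n^2+16n+408 = (-(125/63)n+425/63)((504/25)n+1512/25) + (0)
Last nonzero remainder: (504/25)n+1512/25. Dividing through by 504/25 gives the monic gcd n+3.
Cancel n+3 from numerator and denominator to get the reduced form.

(-8+20n-16n^2+4n^3)/(12-n+n^2)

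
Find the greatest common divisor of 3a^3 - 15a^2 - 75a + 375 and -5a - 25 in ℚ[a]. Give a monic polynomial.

a + 5

Apply the Euclidean algorithm:
  3a^3 - 15a^2 - 75a + 375 = (-(3/5)a^2 + 6a - 15)(-5a - 25) + (0)
Last nonzero remainder: -5a - 25. Dividing through by -5 gives the monic gcd a + 5.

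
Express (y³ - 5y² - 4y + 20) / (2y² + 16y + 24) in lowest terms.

Apply the Euclidean algorithm:
  y³ - 5y² - 4y + 20 = ((1/2)y - 13/2)(2y² + 16y + 24) + (88y + 176)
  2y² + 16y + 24 = ((1/44)y + 3/22)(88y + 176) + (0)
Last nonzero remainder: 88y + 176. Dividing through by 88 gives the monic gcd y + 2.
Cancel y + 2 from numerator and denominator to get the reduced form.

(y² - 7y + 10)/(2y + 12)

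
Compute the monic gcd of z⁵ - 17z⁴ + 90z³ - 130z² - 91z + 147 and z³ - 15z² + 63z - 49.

Euclidean algorithm in ℚ[z]:
  z⁵ - 17z⁴ + 90z³ - 130z² - 91z + 147 = (z² - 2z - 3)(z³ - 15z² + 63z - 49) + (0)
The last nonzero remainder z³ - 15z² + 63z - 49 is already monic.

z³ - 15z² + 63z - 49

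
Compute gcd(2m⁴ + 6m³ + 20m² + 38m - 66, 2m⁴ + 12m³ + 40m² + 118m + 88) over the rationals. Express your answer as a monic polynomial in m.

Apply the Euclidean algorithm:
  2m⁴ + 6m³ + 20m² + 38m - 66 = (2m⁴ + 12m³ + 40m² + 118m + 88) + (-6m³ - 20m² - 80m - 154)
  2m⁴ + 12m³ + 40m² + 118m + 88 = (-(1/3)m - 8/9)(-6m³ - 20m² - 80m - 154) + (-(40/9)m² - (40/9)m - 440/9)
  -6m³ - 20m² - 80m - 154 = ((27/20)m + 63/20)(-(40/9)m² - (40/9)m - 440/9) + (0)
Last nonzero remainder: -(40/9)m² - (40/9)m - 440/9. Dividing through by -40/9 gives the monic gcd m² + m + 11.

m² + m + 11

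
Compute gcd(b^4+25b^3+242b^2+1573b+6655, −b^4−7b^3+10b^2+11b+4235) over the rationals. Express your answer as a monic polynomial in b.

b^3+14b^2+88b+605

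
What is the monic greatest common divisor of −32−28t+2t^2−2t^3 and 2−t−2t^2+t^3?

Repeated division with remainder:
  −2t^3+2t^2−28t−32 = (−2)(t^3−2t^2−t+2) + (−2t^2−30t−28)
  t^3−2t^2−t+2 = (−(1/2)t+17/2)(−2t^2−30t−28) + (240t+240)
  −2t^2−30t−28 = (−(1/120)t−7/60)(240t+240) + (0)
Last nonzero remainder: 240t+240. Dividing through by 240 gives the monic gcd t+1.

1+t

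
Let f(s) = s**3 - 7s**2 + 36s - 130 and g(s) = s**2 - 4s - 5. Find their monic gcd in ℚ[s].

s - 5

Apply the Euclidean algorithm:
  s**3 - 7s**2 + 36s - 130 = (s - 3)(s**2 - 4s - 5) + (29s - 145)
  s**2 - 4s - 5 = ((1/29)s + 1/29)(29s - 145) + (0)
Last nonzero remainder: 29s - 145. Dividing through by 29 gives the monic gcd s - 5.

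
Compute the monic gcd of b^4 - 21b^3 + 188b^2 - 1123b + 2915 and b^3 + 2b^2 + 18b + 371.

b^2 - 5b + 53

Apply the Euclidean algorithm:
  b^4 - 21b^3 + 188b^2 - 1123b + 2915 = (b - 23)(b^3 + 2b^2 + 18b + 371) + (216b^2 - 1080b + 11448)
  b^3 + 2b^2 + 18b + 371 = ((1/216)b + 7/216)(216b^2 - 1080b + 11448) + (0)
Last nonzero remainder: 216b^2 - 1080b + 11448. Dividing through by 216 gives the monic gcd b^2 - 5b + 53.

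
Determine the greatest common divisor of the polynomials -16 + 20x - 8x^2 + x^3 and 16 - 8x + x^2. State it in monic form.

By polynomial division,
  x^3 - 8x^2 + 20x - 16 = (x)(x^2 - 8x + 16) + (4x - 16)
  x^2 - 8x + 16 = ((1/4)x - 1)(4x - 16) + (0)
Last nonzero remainder: 4x - 16. Dividing through by 4 gives the monic gcd x - 4.

-4 + x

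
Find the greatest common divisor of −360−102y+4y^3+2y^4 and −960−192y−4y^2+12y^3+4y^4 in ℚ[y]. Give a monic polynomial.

−60+3y−y^2+y^3

Repeated division with remainder:
  2y^4+4y^3−102y−360 = (1/2)(4y^4+12y^3−4y^2−192y−960) + (−2y^3+2y^2−6y+120)
  4y^4+12y^3−4y^2−192y−960 = (−2y−8)(−2y^3+2y^2−6y+120) + (0)
Last nonzero remainder: −2y^3+2y^2−6y+120. Dividing through by −2 gives the monic gcd y^3−y^2+3y−60.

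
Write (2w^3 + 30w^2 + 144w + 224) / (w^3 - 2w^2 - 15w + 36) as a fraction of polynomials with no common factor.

(2w^2 + 22w + 56)/(w^2 - 6w + 9)

Apply the Euclidean algorithm:
  2w^3 + 30w^2 + 144w + 224 = (2)(w^3 - 2w^2 - 15w + 36) + (34w^2 + 174w + 152)
  w^3 - 2w^2 - 15w + 36 = ((1/34)w - 121/578)(34w^2 + 174w + 152) + ((4900/289)w + 19600/289)
  34w^2 + 174w + 152 = ((4913/2450)w + 5491/2450)((4900/289)w + 19600/289) + (0)
Last nonzero remainder: (4900/289)w + 19600/289. Dividing through by 4900/289 gives the monic gcd w + 4.
Cancel w + 4 from numerator and denominator to get the reduced form.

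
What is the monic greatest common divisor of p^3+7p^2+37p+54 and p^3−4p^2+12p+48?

p+2

Apply the Euclidean algorithm:
  p^3+7p^2+37p+54 = (p^3−4p^2+12p+48) + (11p^2+25p+6)
  p^3−4p^2+12p+48 = ((1/11)p−69/121)(11p^2+25p+6) + ((3111/121)p+6222/121)
  11p^2+25p+6 = ((1331/3111)p+121/1037)((3111/121)p+6222/121) + (0)
Last nonzero remainder: (3111/121)p+6222/121. Dividing through by 3111/121 gives the monic gcd p+2.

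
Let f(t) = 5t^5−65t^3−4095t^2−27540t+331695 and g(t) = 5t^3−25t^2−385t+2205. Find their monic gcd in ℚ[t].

Apply the Euclidean algorithm:
  5t^5−65t^3−4095t^2−27540t+331695 = (t^2+5t+89)(5t^3−25t^2−385t+2205) + (−2150t^2−4300t+135450)
  5t^3−25t^2−385t+2205 = (−(1/430)t+7/430)(−2150t^2−4300t+135450) + (0)
Last nonzero remainder: −2150t^2−4300t+135450. Dividing through by −2150 gives the monic gcd t^2+2t−63.

t^2+2t−63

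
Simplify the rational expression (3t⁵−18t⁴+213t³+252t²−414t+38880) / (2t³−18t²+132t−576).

Apply the Euclidean algorithm:
  3t⁵−18t⁴+213t³+252t²−414t+38880 = ((3/2)t²+(9/2)t+48)(2t³−18t²+132t−576) + (1386t²−4158t+66528)
  2t³−18t²+132t−576 = ((1/693)t−2/231)(1386t²−4158t+66528) + (0)
Last nonzero remainder: 1386t²−4158t+66528. Dividing through by 1386 gives the monic gcd t²−3t+48.
Cancel t²−3t+48 from numerator and denominator to get the reduced form.

(3t³−9t²+42t+810)/(2t−12)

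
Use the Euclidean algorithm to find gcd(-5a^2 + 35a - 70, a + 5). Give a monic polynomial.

1

By polynomial division,
  -5a^2 + 35a - 70 = (-5a + 60)(a + 5) + (-370)
  a + 5 = (-(1/370)a - 1/74)(-370) + (0)
The last nonzero remainder is the constant -370, so the polynomials are coprime and gcd = 1.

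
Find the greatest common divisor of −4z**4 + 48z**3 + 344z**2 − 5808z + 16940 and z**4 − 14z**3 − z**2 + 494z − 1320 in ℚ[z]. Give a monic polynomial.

z**2 − 16z + 55

Euclidean algorithm in ℚ[z]:
  −4z**4 + 48z**3 + 344z**2 − 5808z + 16940 = (−4)(z**4 − 14z**3 − z**2 + 494z − 1320) + (−8z**3 + 340z**2 − 3832z + 11660)
  z**4 − 14z**3 − z**2 + 494z − 1320 = (−(1/8)z − 57/16)(−8z**3 + 340z**2 − 3832z + 11660) + ((2925/4)z**2 − 11700z + 160875/4)
  −8z**3 + 340z**2 − 3832z + 11660 = (−(32/2925)z + 848/2925)((2925/4)z**2 − 11700z + 160875/4) + (0)
Last nonzero remainder: (2925/4)z**2 − 11700z + 160875/4. Dividing through by 2925/4 gives the monic gcd z**2 − 16z + 55.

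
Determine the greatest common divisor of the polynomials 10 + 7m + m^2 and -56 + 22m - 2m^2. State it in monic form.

By polynomial division,
  m^2 + 7m + 10 = (-1/2)(-2m^2 + 22m - 56) + (18m - 18)
  -2m^2 + 22m - 56 = (-(1/9)m + 10/9)(18m - 18) + (-36)
  18m - 18 = (-(1/2)m + 1/2)(-36) + (0)
The last nonzero remainder is the constant -36, so the polynomials are coprime and gcd = 1.

1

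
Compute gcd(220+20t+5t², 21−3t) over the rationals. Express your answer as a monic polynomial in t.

Apply the Euclidean algorithm:
  5t²+20t+220 = (−(5/3)t−55/3)(−3t+21) + (605)
  −3t+21 = (−(3/605)t+21/605)(605) + (0)
The last nonzero remainder is the constant 605, so the polynomials are coprime and gcd = 1.

1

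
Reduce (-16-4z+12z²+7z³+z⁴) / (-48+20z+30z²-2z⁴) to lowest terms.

(-8-6z-z²)/(-24-2z+2z²)

Apply the Euclidean algorithm:
  z⁴+7z³+12z²-4z-16 = (-1/2)(-2z⁴+30z²+20z-48) + (7z³+27z²+6z-40)
  -2z⁴+30z²+20z-48 = (-(2/7)z+54/49)(7z³+27z²+6z-40) + ((96/49)z²+(96/49)z-192/49)
  7z³+27z²+6z-40 = ((343/96)z+245/24)((96/49)z²+(96/49)z-192/49) + (0)
Last nonzero remainder: (96/49)z²+(96/49)z-192/49. Dividing through by 96/49 gives the monic gcd z²+z-2.
Cancel z²+z-2 from numerator and denominator to get the reduced form.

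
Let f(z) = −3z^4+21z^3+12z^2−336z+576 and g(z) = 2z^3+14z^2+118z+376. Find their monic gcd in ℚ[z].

By polynomial division,
  −3z^4+21z^3+12z^2−336z+576 = (−(3/2)z+21)(2z^3+14z^2+118z+376) + (−105z^2−2250z−7320)
  2z^3+14z^2+118z+376 = (−(2/105)z+202/735)(−105z^2−2250z−7320) + ((29250/49)z+117000/49)
  −105z^2−2250z−7320 = (−(343/1950)z−2989/975)((29250/49)z+117000/49) + (0)
Last nonzero remainder: (29250/49)z+117000/49. Dividing through by 29250/49 gives the monic gcd z+4.

z+4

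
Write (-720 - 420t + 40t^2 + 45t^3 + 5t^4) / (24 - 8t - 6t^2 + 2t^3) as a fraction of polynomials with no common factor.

(120 + 50t + 5t^2)/(-4 + 2t)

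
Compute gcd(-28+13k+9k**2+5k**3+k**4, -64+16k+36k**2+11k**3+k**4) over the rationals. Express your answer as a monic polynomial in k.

Euclidean algorithm in ℚ[k]:
  k**4+5k**3+9k**2+13k-28 = (k**4+11k**3+36k**2+16k-64) + (-6k**3-27k**2-3k+36)
  k**4+11k**3+36k**2+16k-64 = (-(1/6)k-13/12)(-6k**3-27k**2-3k+36) + ((25/4)k**2+(75/4)k-25)
  -6k**3-27k**2-3k+36 = (-(24/25)k-36/25)((25/4)k**2+(75/4)k-25) + (0)
Last nonzero remainder: (25/4)k**2+(75/4)k-25. Dividing through by 25/4 gives the monic gcd k**2+3k-4.

-4+3k+k**2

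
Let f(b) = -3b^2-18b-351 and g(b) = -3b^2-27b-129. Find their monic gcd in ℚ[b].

Repeated division with remainder:
  -3b^2-18b-351 = (-3b^2-27b-129) + (9b-222)
  -3b^2-27b-129 = (-(1/3)b-101/9)(9b-222) + (-7861/3)
  9b-222 = (-(27/7861)b+666/7861)(-7861/3) + (0)
The last nonzero remainder is the constant -7861/3, so the polynomials are coprime and gcd = 1.

1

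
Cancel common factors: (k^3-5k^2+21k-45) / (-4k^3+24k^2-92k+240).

(-k+3)/(4k-16)

Euclidean algorithm in ℚ[k]:
  k^3-5k^2+21k-45 = (-1/4)(-4k^3+24k^2-92k+240) + (k^2-2k+15)
  -4k^3+24k^2-92k+240 = (-4k+16)(k^2-2k+15) + (0)
The last nonzero remainder k^2-2k+15 is already monic.
Cancel k^2-2k+15 from numerator and denominator to get the reduced form.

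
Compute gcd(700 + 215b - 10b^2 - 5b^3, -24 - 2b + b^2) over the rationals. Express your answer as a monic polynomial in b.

4 + b

Repeated division with remainder:
  -5b^3 - 10b^2 + 215b + 700 = (-5b - 20)(b^2 - 2b - 24) + (55b + 220)
  b^2 - 2b - 24 = ((1/55)b - 6/55)(55b + 220) + (0)
Last nonzero remainder: 55b + 220. Dividing through by 55 gives the monic gcd b + 4.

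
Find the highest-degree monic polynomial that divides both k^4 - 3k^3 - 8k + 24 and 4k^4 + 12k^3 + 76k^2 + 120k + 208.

k^2 + 2k + 4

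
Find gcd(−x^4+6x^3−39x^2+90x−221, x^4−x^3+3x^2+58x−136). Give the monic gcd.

x^2−3x+17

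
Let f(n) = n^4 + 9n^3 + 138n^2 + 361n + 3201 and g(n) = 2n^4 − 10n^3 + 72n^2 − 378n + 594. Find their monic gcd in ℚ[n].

Repeated division with remainder:
  n^4 + 9n^3 + 138n^2 + 361n + 3201 = (1/2)(2n^4 − 10n^3 + 72n^2 − 378n + 594) + (14n^3 + 102n^2 + 550n + 2904)
  2n^4 − 10n^3 + 72n^2 − 378n + 594 = ((1/7)n − 86/49)(14n^3 + 102n^2 + 550n + 2904) + ((8450/49)n^2 + (8450/49)n + 278850/49)
  14n^3 + 102n^2 + 550n + 2904 = ((343/4225)n + 2156/4225)((8450/49)n^2 + (8450/49)n + 278850/49) + (0)
Last nonzero remainder: (8450/49)n^2 + (8450/49)n + 278850/49. Dividing through by 8450/49 gives the monic gcd n^2 + n + 33.

n^2 + n + 33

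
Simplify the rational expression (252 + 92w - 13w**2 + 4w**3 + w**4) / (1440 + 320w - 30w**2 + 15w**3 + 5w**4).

(14 + 9w + w**2)/(80 + 40w + 5w**2)

By polynomial division,
  w**4 + 4w**3 - 13w**2 + 92w + 252 = (1/5)(5w**4 + 15w**3 - 30w**2 + 320w + 1440) + (w**3 - 7w**2 + 28w - 36)
  5w**4 + 15w**3 - 30w**2 + 320w + 1440 = (5w + 50)(w**3 - 7w**2 + 28w - 36) + (180w**2 - 900w + 3240)
  w**3 - 7w**2 + 28w - 36 = ((1/180)w - 1/90)(180w**2 - 900w + 3240) + (0)
Last nonzero remainder: 180w**2 - 900w + 3240. Dividing through by 180 gives the monic gcd w**2 - 5w + 18.
Cancel w**2 - 5w + 18 from numerator and denominator to get the reduced form.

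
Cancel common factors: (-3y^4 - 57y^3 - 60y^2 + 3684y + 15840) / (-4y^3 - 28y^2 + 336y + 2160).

(3y^2 + 9y - 264)/(4y - 36)

Apply the Euclidean algorithm:
  -3y^4 - 57y^3 - 60y^2 + 3684y + 15840 = ((3/4)y + 9)(-4y^3 - 28y^2 + 336y + 2160) + (-60y^2 - 960y - 3600)
  -4y^3 - 28y^2 + 336y + 2160 = ((1/15)y - 3/5)(-60y^2 - 960y - 3600) + (0)
Last nonzero remainder: -60y^2 - 960y - 3600. Dividing through by -60 gives the monic gcd y^2 + 16y + 60.
Cancel y^2 + 16y + 60 from numerator and denominator to get the reduced form.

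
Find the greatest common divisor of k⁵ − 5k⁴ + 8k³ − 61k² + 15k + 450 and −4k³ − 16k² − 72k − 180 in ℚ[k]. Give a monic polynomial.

Repeated division with remainder:
  k⁵ − 5k⁴ + 8k³ − 61k² + 15k + 450 = (−(1/4)k² + (9/4)k − 13/2)(−4k³ − 16k² − 72k − 180) + (−48k² − 48k − 720)
  −4k³ − 16k² − 72k − 180 = ((1/12)k + 1/4)(−48k² − 48k − 720) + (0)
Last nonzero remainder: −48k² − 48k − 720. Dividing through by −48 gives the monic gcd k² + k + 15.

k² + k + 15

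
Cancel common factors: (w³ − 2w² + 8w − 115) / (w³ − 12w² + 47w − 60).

(w² + 3w + 23)/(w² − 7w + 12)

By polynomial division,
  w³ − 2w² + 8w − 115 = (w³ − 12w² + 47w − 60) + (10w² − 39w − 55)
  w³ − 12w² + 47w − 60 = ((1/10)w − 81/100)(10w² − 39w − 55) + ((2091/100)w − 2091/20)
  10w² − 39w − 55 = ((1000/2091)w + 1100/2091)((2091/100)w − 2091/20) + (0)
Last nonzero remainder: (2091/100)w − 2091/20. Dividing through by 2091/100 gives the monic gcd w − 5.
Cancel w − 5 from numerator and denominator to get the reduced form.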